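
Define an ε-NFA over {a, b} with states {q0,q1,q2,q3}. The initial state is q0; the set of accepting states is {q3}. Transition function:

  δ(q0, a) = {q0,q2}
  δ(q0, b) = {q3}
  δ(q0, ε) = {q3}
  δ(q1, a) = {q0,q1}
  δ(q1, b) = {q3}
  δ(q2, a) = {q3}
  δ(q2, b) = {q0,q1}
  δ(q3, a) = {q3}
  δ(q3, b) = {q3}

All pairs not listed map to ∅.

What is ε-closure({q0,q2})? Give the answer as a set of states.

Begin with {q0,q2}.
q0 →ε {q3}; add q3.
ε-closure = {q0,q2,q3}.

{q0,q2,q3}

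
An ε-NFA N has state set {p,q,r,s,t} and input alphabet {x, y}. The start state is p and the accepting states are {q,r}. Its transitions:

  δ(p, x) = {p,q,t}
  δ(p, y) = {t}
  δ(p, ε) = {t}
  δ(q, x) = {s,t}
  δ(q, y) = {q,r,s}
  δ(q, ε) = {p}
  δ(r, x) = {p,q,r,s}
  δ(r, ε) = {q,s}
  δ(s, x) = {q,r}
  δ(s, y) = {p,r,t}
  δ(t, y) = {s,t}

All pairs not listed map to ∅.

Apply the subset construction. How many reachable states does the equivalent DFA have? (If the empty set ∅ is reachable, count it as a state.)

Start state of the DFA: {p,t} (ε-closure of the NFA start).
{p,t} --x--> {p,q,t}  [new]
{p,t} --y--> {s,t}  [new]
{p,q,t} --x--> {p,q,s,t}  [new]
{p,q,t} --y--> {p,q,r,s,t}  [new]
{s,t} --x--> {p,q,r,s,t}  [seen]
{s,t} --y--> {p,q,r,s,t}  [seen]
{p,q,s,t} --x--> {p,q,r,s,t}  [seen]
{p,q,s,t} --y--> {p,q,r,s,t}  [seen]
{p,q,r,s,t} --x--> {p,q,r,s,t}  [seen]
{p,q,r,s,t} --y--> {p,q,r,s,t}  [seen]
Reachable DFA states: {p,t}, {p,q,t}, {s,t}, {p,q,s,t}, {p,q,r,s,t}.

5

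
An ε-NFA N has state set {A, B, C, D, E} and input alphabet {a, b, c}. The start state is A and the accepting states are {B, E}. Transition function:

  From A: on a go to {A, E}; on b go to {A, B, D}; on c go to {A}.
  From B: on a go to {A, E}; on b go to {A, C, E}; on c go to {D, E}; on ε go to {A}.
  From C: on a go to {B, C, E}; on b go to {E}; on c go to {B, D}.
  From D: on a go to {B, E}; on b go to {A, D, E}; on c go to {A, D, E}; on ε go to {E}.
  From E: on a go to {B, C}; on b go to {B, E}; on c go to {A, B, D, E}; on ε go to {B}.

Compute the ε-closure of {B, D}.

Begin with {B, D}.
B →ε {A}; add A.
D →ε {E}; add E.
ε-closure = {A, B, D, E}.

{A, B, D, E}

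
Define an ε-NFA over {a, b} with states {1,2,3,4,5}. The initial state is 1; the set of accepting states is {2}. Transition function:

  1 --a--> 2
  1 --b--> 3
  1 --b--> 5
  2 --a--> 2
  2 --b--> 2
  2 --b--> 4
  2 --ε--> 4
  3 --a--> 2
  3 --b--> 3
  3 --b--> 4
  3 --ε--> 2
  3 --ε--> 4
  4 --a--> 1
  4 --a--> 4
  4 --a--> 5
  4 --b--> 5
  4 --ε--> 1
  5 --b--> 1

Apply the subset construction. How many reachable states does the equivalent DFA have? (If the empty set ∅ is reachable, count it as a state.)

4

Start state of the DFA: {1} (ε-closure of the NFA start).
{1} --a--> {1,2,4}  [new]
{1} --b--> {1,2,3,4,5}  [new]
{1,2,4} --a--> {1,2,4,5}  [new]
{1,2,4} --b--> {1,2,3,4,5}  [seen]
{1,2,3,4,5} --a--> {1,2,4,5}  [seen]
{1,2,3,4,5} --b--> {1,2,3,4,5}  [seen]
{1,2,4,5} --a--> {1,2,4,5}  [seen]
{1,2,4,5} --b--> {1,2,3,4,5}  [seen]
Reachable DFA states: {1}, {1,2,4}, {1,2,3,4,5}, {1,2,4,5}.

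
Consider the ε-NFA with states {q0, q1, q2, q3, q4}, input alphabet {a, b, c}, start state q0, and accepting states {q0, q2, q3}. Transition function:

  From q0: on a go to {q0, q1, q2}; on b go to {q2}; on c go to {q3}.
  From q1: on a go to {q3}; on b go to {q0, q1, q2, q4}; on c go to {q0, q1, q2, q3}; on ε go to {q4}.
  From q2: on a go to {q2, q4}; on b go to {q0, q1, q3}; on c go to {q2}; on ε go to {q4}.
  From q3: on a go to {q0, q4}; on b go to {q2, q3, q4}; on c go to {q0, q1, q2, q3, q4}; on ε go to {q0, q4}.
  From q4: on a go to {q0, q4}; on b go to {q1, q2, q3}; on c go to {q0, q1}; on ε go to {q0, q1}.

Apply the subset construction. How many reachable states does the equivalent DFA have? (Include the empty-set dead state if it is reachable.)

4

Start state of the DFA: {q0} (ε-closure of the NFA start).
{q0} --a--> {q0, q1, q2, q4}  [new]
{q0} --b--> {q0, q1, q2, q4}  [seen]
{q0} --c--> {q0, q1, q3, q4}  [new]
{q0, q1, q2, q4} --a--> {q0, q1, q2, q3, q4}  [new]
{q0, q1, q2, q4} --b--> {q0, q1, q2, q3, q4}  [seen]
{q0, q1, q2, q4} --c--> {q0, q1, q2, q3, q4}  [seen]
{q0, q1, q3, q4} --a--> {q0, q1, q2, q3, q4}  [seen]
{q0, q1, q3, q4} --b--> {q0, q1, q2, q3, q4}  [seen]
{q0, q1, q3, q4} --c--> {q0, q1, q2, q3, q4}  [seen]
{q0, q1, q2, q3, q4} --a--> {q0, q1, q2, q3, q4}  [seen]
{q0, q1, q2, q3, q4} --b--> {q0, q1, q2, q3, q4}  [seen]
{q0, q1, q2, q3, q4} --c--> {q0, q1, q2, q3, q4}  [seen]
Reachable DFA states: {q0}, {q0, q1, q2, q4}, {q0, q1, q3, q4}, {q0, q1, q2, q3, q4}.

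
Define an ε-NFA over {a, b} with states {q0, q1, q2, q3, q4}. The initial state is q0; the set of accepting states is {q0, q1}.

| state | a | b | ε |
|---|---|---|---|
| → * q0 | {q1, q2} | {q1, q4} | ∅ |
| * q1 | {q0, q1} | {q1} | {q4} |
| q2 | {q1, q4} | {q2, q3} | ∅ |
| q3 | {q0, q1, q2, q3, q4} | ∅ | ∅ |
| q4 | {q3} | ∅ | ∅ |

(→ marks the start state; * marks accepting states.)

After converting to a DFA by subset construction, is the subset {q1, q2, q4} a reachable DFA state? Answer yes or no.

yes

Start state of the DFA: {q0} (ε-closure of the NFA start).
{q0} --a--> {q1, q2, q4}  [new]
{q0} --b--> {q1, q4}  [new]
{q1, q2, q4} --a--> {q0, q1, q3, q4}  [new]
{q1, q2, q4} --b--> {q1, q2, q3, q4}  [new]
{q1, q4} --a--> {q0, q1, q3, q4}  [seen]
{q1, q4} --b--> {q1, q4}  [seen]
{q0, q1, q3, q4} --a--> {q0, q1, q2, q3, q4}  [new]
{q0, q1, q3, q4} --b--> {q1, q4}  [seen]
{q1, q2, q3, q4} --a--> {q0, q1, q2, q3, q4}  [seen]
{q1, q2, q3, q4} --b--> {q1, q2, q3, q4}  [seen]
{q0, q1, q2, q3, q4} --a--> {q0, q1, q2, q3, q4}  [seen]
{q0, q1, q2, q3, q4} --b--> {q1, q2, q3, q4}  [seen]
Reachable DFA states: {q0}, {q1, q2, q4}, {q1, q4}, {q0, q1, q3, q4}, {q1, q2, q3, q4}, {q0, q1, q2, q3, q4}.
{q1, q2, q4} is among them.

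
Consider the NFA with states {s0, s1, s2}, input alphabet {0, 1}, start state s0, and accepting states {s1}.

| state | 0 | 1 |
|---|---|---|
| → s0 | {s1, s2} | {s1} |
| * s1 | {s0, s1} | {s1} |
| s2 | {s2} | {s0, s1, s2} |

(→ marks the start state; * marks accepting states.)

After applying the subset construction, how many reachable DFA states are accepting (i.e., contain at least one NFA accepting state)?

4

Start state of the DFA: {s0}.
{s0} --0--> {s1, s2}  [new]
{s0} --1--> {s1}  [new]
{s1, s2} --0--> {s0, s1, s2}  [new]
{s1, s2} --1--> {s0, s1, s2}  [seen]
{s1} --0--> {s0, s1}  [new]
{s1} --1--> {s1}  [seen]
{s0, s1, s2} --0--> {s0, s1, s2}  [seen]
{s0, s1, s2} --1--> {s0, s1, s2}  [seen]
{s0, s1} --0--> {s0, s1, s2}  [seen]
{s0, s1} --1--> {s1}  [seen]
Reachable DFA states: {s0}, {s1, s2}, {s1}, {s0, s1, s2}, {s0, s1}.
Accepting DFA states (contain an NFA accepting state): {s1, s2}, {s1}, {s0, s1, s2}, {s0, s1}.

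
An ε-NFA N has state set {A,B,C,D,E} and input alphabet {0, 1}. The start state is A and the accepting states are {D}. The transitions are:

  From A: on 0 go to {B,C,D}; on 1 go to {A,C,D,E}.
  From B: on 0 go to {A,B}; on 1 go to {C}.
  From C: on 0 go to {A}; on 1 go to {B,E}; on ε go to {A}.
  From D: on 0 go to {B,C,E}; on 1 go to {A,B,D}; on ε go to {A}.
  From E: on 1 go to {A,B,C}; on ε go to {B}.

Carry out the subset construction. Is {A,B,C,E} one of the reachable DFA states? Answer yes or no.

Start state of the DFA: {A} (ε-closure of the NFA start).
{A} --0--> {A,B,C,D}  [new]
{A} --1--> {A,B,C,D,E}  [new]
{A,B,C,D} --0--> {A,B,C,D,E}  [seen]
{A,B,C,D} --1--> {A,B,C,D,E}  [seen]
{A,B,C,D,E} --0--> {A,B,C,D,E}  [seen]
{A,B,C,D,E} --1--> {A,B,C,D,E}  [seen]
Reachable DFA states: {A}, {A,B,C,D}, {A,B,C,D,E}.
{A,B,C,E} is not among them.

no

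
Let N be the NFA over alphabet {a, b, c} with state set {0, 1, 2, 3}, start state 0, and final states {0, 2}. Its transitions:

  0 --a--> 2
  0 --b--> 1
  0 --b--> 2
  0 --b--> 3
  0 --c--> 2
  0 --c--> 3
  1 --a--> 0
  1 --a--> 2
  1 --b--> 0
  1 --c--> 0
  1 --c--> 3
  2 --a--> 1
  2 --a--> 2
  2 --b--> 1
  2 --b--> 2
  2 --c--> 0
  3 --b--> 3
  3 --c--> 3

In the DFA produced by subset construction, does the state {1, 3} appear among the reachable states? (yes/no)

Start state of the DFA: {0}.
{0} --a--> {2}  [new]
{0} --b--> {1, 2, 3}  [new]
{0} --c--> {2, 3}  [new]
{2} --a--> {1, 2}  [new]
{2} --b--> {1, 2}  [seen]
{2} --c--> {0}  [seen]
{1, 2, 3} --a--> {0, 1, 2}  [new]
{1, 2, 3} --b--> {0, 1, 2, 3}  [new]
{1, 2, 3} --c--> {0, 3}  [new]
{2, 3} --a--> {1, 2}  [seen]
{2, 3} --b--> {1, 2, 3}  [seen]
{2, 3} --c--> {0, 3}  [seen]
{1, 2} --a--> {0, 1, 2}  [seen]
{1, 2} --b--> {0, 1, 2}  [seen]
{1, 2} --c--> {0, 3}  [seen]
{0, 1, 2} --a--> {0, 1, 2}  [seen]
{0, 1, 2} --b--> {0, 1, 2, 3}  [seen]
{0, 1, 2} --c--> {0, 2, 3}  [new]
{0, 1, 2, 3} --a--> {0, 1, 2}  [seen]
{0, 1, 2, 3} --b--> {0, 1, 2, 3}  [seen]
{0, 1, 2, 3} --c--> {0, 2, 3}  [seen]
{0, 3} --a--> {2}  [seen]
{0, 3} --b--> {1, 2, 3}  [seen]
{0, 3} --c--> {2, 3}  [seen]
{0, 2, 3} --a--> {1, 2}  [seen]
{0, 2, 3} --b--> {1, 2, 3}  [seen]
{0, 2, 3} --c--> {0, 2, 3}  [seen]
Reachable DFA states: {0}, {2}, {1, 2, 3}, {2, 3}, {1, 2}, {0, 1, 2}, {0, 1, 2, 3}, {0, 3}, {0, 2, 3}.
{1, 3} is not among them.

no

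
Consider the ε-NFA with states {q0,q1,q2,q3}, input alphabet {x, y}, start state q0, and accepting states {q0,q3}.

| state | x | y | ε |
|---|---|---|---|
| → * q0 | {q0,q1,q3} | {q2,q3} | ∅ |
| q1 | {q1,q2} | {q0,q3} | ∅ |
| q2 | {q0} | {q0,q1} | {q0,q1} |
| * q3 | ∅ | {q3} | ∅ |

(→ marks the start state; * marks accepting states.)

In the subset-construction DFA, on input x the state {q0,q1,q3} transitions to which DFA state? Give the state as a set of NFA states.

δ(q0,x) = {q0,q1,q3}; δ(q1,x) = {q1,q2}; δ(q3,x) = ∅.
Union: {q0,q1,q2,q3}.

{q0,q1,q2,q3}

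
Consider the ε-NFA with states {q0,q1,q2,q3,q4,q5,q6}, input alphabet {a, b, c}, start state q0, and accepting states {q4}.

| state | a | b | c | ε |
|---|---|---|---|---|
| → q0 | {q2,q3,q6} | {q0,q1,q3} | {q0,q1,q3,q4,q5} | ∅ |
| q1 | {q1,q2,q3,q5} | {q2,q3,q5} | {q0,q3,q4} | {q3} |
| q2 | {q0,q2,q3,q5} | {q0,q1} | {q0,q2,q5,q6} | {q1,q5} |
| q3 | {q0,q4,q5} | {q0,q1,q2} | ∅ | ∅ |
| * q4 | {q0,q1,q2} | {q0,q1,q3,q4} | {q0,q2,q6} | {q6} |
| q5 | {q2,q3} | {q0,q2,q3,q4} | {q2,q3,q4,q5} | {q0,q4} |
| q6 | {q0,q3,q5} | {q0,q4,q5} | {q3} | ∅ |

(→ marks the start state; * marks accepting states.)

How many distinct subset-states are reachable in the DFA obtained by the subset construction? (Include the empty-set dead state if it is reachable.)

4

Start state of the DFA: {q0} (ε-closure of the NFA start).
{q0} --a--> {q0,q1,q2,q3,q4,q5,q6}  [new]
{q0} --b--> {q0,q1,q3}  [new]
{q0} --c--> {q0,q1,q3,q4,q5,q6}  [new]
{q0,q1,q2,q3,q4,q5,q6} --a--> {q0,q1,q2,q3,q4,q5,q6}  [seen]
{q0,q1,q2,q3,q4,q5,q6} --b--> {q0,q1,q2,q3,q4,q5,q6}  [seen]
{q0,q1,q2,q3,q4,q5,q6} --c--> {q0,q1,q2,q3,q4,q5,q6}  [seen]
{q0,q1,q3} --a--> {q0,q1,q2,q3,q4,q5,q6}  [seen]
{q0,q1,q3} --b--> {q0,q1,q2,q3,q4,q5,q6}  [seen]
{q0,q1,q3} --c--> {q0,q1,q3,q4,q5,q6}  [seen]
{q0,q1,q3,q4,q5,q6} --a--> {q0,q1,q2,q3,q4,q5,q6}  [seen]
{q0,q1,q3,q4,q5,q6} --b--> {q0,q1,q2,q3,q4,q5,q6}  [seen]
{q0,q1,q3,q4,q5,q6} --c--> {q0,q1,q2,q3,q4,q5,q6}  [seen]
Reachable DFA states: {q0}, {q0,q1,q2,q3,q4,q5,q6}, {q0,q1,q3}, {q0,q1,q3,q4,q5,q6}.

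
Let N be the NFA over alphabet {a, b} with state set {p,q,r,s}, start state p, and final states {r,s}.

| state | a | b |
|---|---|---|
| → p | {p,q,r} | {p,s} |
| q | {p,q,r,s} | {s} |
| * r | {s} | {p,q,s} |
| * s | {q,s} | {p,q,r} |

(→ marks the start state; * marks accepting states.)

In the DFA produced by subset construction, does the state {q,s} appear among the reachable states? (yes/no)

no

Start state of the DFA: {p}.
{p} --a--> {p,q,r}  [new]
{p} --b--> {p,s}  [new]
{p,q,r} --a--> {p,q,r,s}  [new]
{p,q,r} --b--> {p,q,s}  [new]
{p,s} --a--> {p,q,r,s}  [seen]
{p,s} --b--> {p,q,r,s}  [seen]
{p,q,r,s} --a--> {p,q,r,s}  [seen]
{p,q,r,s} --b--> {p,q,r,s}  [seen]
{p,q,s} --a--> {p,q,r,s}  [seen]
{p,q,s} --b--> {p,q,r,s}  [seen]
Reachable DFA states: {p}, {p,q,r}, {p,s}, {p,q,r,s}, {p,q,s}.
{q,s} is not among them.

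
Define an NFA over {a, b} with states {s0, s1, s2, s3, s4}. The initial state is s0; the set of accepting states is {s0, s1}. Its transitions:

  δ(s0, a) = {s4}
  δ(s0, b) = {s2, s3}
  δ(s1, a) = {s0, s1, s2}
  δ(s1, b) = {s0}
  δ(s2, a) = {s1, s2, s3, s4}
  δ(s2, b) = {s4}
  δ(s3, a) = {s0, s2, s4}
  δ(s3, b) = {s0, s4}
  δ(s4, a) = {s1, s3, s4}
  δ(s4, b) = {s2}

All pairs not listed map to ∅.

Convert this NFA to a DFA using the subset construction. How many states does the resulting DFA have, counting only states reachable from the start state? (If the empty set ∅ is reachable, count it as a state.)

Start state of the DFA: {s0}.
{s0} --a--> {s4}  [new]
{s0} --b--> {s2, s3}  [new]
{s4} --a--> {s1, s3, s4}  [new]
{s4} --b--> {s2}  [new]
{s2, s3} --a--> {s0, s1, s2, s3, s4}  [new]
{s2, s3} --b--> {s0, s4}  [new]
{s1, s3, s4} --a--> {s0, s1, s2, s3, s4}  [seen]
{s1, s3, s4} --b--> {s0, s2, s4}  [new]
{s2} --a--> {s1, s2, s3, s4}  [new]
{s2} --b--> {s4}  [seen]
{s0, s1, s2, s3, s4} --a--> {s0, s1, s2, s3, s4}  [seen]
{s0, s1, s2, s3, s4} --b--> {s0, s2, s3, s4}  [new]
{s0, s4} --a--> {s1, s3, s4}  [seen]
{s0, s4} --b--> {s2, s3}  [seen]
{s0, s2, s4} --a--> {s1, s2, s3, s4}  [seen]
{s0, s2, s4} --b--> {s2, s3, s4}  [new]
{s1, s2, s3, s4} --a--> {s0, s1, s2, s3, s4}  [seen]
{s1, s2, s3, s4} --b--> {s0, s2, s4}  [seen]
{s0, s2, s3, s4} --a--> {s0, s1, s2, s3, s4}  [seen]
{s0, s2, s3, s4} --b--> {s0, s2, s3, s4}  [seen]
{s2, s3, s4} --a--> {s0, s1, s2, s3, s4}  [seen]
{s2, s3, s4} --b--> {s0, s2, s4}  [seen]
Reachable DFA states: {s0}, {s4}, {s2, s3}, {s1, s3, s4}, {s2}, {s0, s1, s2, s3, s4}, {s0, s4}, {s0, s2, s4}, {s1, s2, s3, s4}, {s0, s2, s3, s4}, {s2, s3, s4}.

11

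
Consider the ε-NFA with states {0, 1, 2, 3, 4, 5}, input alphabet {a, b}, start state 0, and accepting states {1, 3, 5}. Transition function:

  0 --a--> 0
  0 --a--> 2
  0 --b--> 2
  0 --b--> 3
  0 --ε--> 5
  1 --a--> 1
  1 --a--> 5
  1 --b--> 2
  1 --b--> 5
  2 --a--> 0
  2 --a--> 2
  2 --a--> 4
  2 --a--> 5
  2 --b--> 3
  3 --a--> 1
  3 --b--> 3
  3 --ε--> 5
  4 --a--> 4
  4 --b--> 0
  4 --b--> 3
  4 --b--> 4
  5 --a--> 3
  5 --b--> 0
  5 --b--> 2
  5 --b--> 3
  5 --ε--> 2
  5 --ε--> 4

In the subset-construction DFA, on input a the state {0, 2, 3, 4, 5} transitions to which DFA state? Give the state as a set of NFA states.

{0, 1, 2, 3, 4, 5}

δ(0,a) = {0, 2}; δ(2,a) = {0, 2, 4, 5}; δ(3,a) = {1}; δ(4,a) = {4}; δ(5,a) = {3}.
Union: {0, 1, 2, 3, 4, 5}.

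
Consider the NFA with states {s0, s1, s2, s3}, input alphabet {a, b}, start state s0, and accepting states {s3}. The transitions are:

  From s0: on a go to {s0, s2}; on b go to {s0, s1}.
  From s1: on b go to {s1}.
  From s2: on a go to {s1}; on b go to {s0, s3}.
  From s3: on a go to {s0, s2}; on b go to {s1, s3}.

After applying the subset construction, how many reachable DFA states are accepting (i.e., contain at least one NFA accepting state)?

Start state of the DFA: {s0}.
{s0} --a--> {s0, s2}  [new]
{s0} --b--> {s0, s1}  [new]
{s0, s2} --a--> {s0, s1, s2}  [new]
{s0, s2} --b--> {s0, s1, s3}  [new]
{s0, s1} --a--> {s0, s2}  [seen]
{s0, s1} --b--> {s0, s1}  [seen]
{s0, s1, s2} --a--> {s0, s1, s2}  [seen]
{s0, s1, s2} --b--> {s0, s1, s3}  [seen]
{s0, s1, s3} --a--> {s0, s2}  [seen]
{s0, s1, s3} --b--> {s0, s1, s3}  [seen]
Reachable DFA states: {s0}, {s0, s2}, {s0, s1}, {s0, s1, s2}, {s0, s1, s3}.
Accepting DFA states (contain an NFA accepting state): {s0, s1, s3}.

1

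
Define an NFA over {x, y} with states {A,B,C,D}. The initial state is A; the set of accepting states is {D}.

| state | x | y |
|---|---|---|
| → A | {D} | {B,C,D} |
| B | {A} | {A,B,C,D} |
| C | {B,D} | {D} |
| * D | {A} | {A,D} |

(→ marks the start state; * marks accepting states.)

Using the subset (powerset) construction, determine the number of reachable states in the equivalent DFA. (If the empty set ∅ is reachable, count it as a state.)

Start state of the DFA: {A}.
{A} --x--> {D}  [new]
{A} --y--> {B,C,D}  [new]
{D} --x--> {A}  [seen]
{D} --y--> {A,D}  [new]
{B,C,D} --x--> {A,B,D}  [new]
{B,C,D} --y--> {A,B,C,D}  [new]
{A,D} --x--> {A,D}  [seen]
{A,D} --y--> {A,B,C,D}  [seen]
{A,B,D} --x--> {A,D}  [seen]
{A,B,D} --y--> {A,B,C,D}  [seen]
{A,B,C,D} --x--> {A,B,D}  [seen]
{A,B,C,D} --y--> {A,B,C,D}  [seen]
Reachable DFA states: {A}, {D}, {B,C,D}, {A,D}, {A,B,D}, {A,B,C,D}.

6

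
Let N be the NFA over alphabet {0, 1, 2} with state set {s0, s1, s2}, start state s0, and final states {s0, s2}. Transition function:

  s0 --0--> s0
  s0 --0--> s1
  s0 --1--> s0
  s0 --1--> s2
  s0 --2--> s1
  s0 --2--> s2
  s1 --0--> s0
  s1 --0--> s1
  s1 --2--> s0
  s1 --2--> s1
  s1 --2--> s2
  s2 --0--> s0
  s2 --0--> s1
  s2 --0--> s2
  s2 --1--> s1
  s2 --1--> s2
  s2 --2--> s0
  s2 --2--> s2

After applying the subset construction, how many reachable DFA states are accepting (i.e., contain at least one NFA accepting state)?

5

Start state of the DFA: {s0}.
{s0} --0--> {s0, s1}  [new]
{s0} --1--> {s0, s2}  [new]
{s0} --2--> {s1, s2}  [new]
{s0, s1} --0--> {s0, s1}  [seen]
{s0, s1} --1--> {s0, s2}  [seen]
{s0, s1} --2--> {s0, s1, s2}  [new]
{s0, s2} --0--> {s0, s1, s2}  [seen]
{s0, s2} --1--> {s0, s1, s2}  [seen]
{s0, s2} --2--> {s0, s1, s2}  [seen]
{s1, s2} --0--> {s0, s1, s2}  [seen]
{s1, s2} --1--> {s1, s2}  [seen]
{s1, s2} --2--> {s0, s1, s2}  [seen]
{s0, s1, s2} --0--> {s0, s1, s2}  [seen]
{s0, s1, s2} --1--> {s0, s1, s2}  [seen]
{s0, s1, s2} --2--> {s0, s1, s2}  [seen]
Reachable DFA states: {s0}, {s0, s1}, {s0, s2}, {s1, s2}, {s0, s1, s2}.
Accepting DFA states (contain an NFA accepting state): {s0}, {s0, s1}, {s0, s2}, {s1, s2}, {s0, s1, s2}.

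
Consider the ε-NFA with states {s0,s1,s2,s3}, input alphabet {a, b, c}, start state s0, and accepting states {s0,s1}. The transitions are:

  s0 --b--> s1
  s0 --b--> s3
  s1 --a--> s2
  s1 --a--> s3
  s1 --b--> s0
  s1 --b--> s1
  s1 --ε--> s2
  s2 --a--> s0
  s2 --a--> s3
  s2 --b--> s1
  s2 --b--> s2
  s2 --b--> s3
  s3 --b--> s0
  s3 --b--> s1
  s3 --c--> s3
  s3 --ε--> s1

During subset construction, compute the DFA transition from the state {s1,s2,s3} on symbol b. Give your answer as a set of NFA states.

δ(s1,b) = {s0,s1}; δ(s2,b) = {s1,s2,s3}; δ(s3,b) = {s0,s1}.
Union: {s0,s1,s2,s3}.

{s0,s1,s2,s3}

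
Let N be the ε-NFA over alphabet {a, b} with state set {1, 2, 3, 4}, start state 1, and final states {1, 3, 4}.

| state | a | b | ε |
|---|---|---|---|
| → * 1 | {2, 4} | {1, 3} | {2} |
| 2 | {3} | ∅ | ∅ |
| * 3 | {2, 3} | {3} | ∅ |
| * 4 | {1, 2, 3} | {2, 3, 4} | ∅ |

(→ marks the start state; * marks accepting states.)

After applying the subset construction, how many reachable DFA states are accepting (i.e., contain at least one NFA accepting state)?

Start state of the DFA: {1, 2} (ε-closure of the NFA start).
{1, 2} --a--> {2, 3, 4}  [new]
{1, 2} --b--> {1, 2, 3}  [new]
{2, 3, 4} --a--> {1, 2, 3}  [seen]
{2, 3, 4} --b--> {2, 3, 4}  [seen]
{1, 2, 3} --a--> {2, 3, 4}  [seen]
{1, 2, 3} --b--> {1, 2, 3}  [seen]
Reachable DFA states: {1, 2}, {2, 3, 4}, {1, 2, 3}.
Accepting DFA states (contain an NFA accepting state): {1, 2}, {2, 3, 4}, {1, 2, 3}.

3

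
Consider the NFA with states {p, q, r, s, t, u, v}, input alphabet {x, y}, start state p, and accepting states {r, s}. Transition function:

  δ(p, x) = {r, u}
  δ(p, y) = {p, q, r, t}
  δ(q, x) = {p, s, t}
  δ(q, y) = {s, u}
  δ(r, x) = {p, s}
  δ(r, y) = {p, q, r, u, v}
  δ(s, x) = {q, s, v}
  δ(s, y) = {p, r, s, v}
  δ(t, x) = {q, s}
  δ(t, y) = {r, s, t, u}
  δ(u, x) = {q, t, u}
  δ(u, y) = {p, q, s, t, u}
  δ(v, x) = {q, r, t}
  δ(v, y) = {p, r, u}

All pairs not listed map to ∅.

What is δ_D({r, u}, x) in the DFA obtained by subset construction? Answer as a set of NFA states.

δ(r,x) = {p, s}; δ(u,x) = {q, t, u}.
Union: {p, q, s, t, u}.

{p, q, s, t, u}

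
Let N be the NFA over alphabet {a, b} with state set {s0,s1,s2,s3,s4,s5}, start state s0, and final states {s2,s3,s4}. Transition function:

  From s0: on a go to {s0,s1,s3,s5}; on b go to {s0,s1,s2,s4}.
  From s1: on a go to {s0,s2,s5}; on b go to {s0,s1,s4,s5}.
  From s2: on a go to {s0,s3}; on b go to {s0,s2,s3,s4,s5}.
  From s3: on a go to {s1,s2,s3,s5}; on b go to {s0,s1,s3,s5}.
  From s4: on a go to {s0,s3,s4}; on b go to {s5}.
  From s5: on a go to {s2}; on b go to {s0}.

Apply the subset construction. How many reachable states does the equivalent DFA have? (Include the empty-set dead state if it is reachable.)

Start state of the DFA: {s0}.
{s0} --a--> {s0,s1,s3,s5}  [new]
{s0} --b--> {s0,s1,s2,s4}  [new]
{s0,s1,s3,s5} --a--> {s0,s1,s2,s3,s5}  [new]
{s0,s1,s3,s5} --b--> {s0,s1,s2,s3,s4,s5}  [new]
{s0,s1,s2,s4} --a--> {s0,s1,s2,s3,s4,s5}  [seen]
{s0,s1,s2,s4} --b--> {s0,s1,s2,s3,s4,s5}  [seen]
{s0,s1,s2,s3,s5} --a--> {s0,s1,s2,s3,s5}  [seen]
{s0,s1,s2,s3,s5} --b--> {s0,s1,s2,s3,s4,s5}  [seen]
{s0,s1,s2,s3,s4,s5} --a--> {s0,s1,s2,s3,s4,s5}  [seen]
{s0,s1,s2,s3,s4,s5} --b--> {s0,s1,s2,s3,s4,s5}  [seen]
Reachable DFA states: {s0}, {s0,s1,s3,s5}, {s0,s1,s2,s4}, {s0,s1,s2,s3,s5}, {s0,s1,s2,s3,s4,s5}.

5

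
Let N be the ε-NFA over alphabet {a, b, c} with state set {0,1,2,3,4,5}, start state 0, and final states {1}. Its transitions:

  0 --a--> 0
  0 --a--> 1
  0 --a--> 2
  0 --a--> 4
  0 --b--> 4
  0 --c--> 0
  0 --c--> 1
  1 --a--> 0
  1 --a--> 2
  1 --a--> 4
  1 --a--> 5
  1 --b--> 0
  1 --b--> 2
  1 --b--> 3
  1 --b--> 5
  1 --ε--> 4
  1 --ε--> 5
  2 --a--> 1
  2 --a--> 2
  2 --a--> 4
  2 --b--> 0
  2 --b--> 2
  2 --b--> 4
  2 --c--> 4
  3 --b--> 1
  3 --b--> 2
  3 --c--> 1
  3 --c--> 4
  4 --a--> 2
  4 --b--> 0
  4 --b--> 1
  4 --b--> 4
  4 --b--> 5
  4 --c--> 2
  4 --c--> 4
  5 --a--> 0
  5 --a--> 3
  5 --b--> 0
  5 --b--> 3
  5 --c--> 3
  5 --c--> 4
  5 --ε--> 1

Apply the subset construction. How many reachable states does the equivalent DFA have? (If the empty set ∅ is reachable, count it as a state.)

10

Start state of the DFA: {0} (ε-closure of the NFA start).
{0} --a--> {0,1,2,4,5}  [new]
{0} --b--> {4}  [new]
{0} --c--> {0,1,4,5}  [new]
{0,1,2,4,5} --a--> {0,1,2,3,4,5}  [new]
{0,1,2,4,5} --b--> {0,1,2,3,4,5}  [seen]
{0,1,2,4,5} --c--> {0,1,2,3,4,5}  [seen]
{4} --a--> {2}  [new]
{4} --b--> {0,1,4,5}  [seen]
{4} --c--> {2,4}  [new]
{0,1,4,5} --a--> {0,1,2,3,4,5}  [seen]
{0,1,4,5} --b--> {0,1,2,3,4,5}  [seen]
{0,1,4,5} --c--> {0,1,2,3,4,5}  [seen]
{0,1,2,3,4,5} --a--> {0,1,2,3,4,5}  [seen]
{0,1,2,3,4,5} --b--> {0,1,2,3,4,5}  [seen]
{0,1,2,3,4,5} --c--> {0,1,2,3,4,5}  [seen]
{2} --a--> {1,2,4,5}  [new]
{2} --b--> {0,2,4}  [new]
{2} --c--> {4}  [seen]
{2,4} --a--> {1,2,4,5}  [seen]
{2,4} --b--> {0,1,2,4,5}  [seen]
{2,4} --c--> {2,4}  [seen]
{1,2,4,5} --a--> {0,1,2,3,4,5}  [seen]
{1,2,4,5} --b--> {0,1,2,3,4,5}  [seen]
{1,2,4,5} --c--> {2,3,4}  [new]
{0,2,4} --a--> {0,1,2,4,5}  [seen]
{0,2,4} --b--> {0,1,2,4,5}  [seen]
{0,2,4} --c--> {0,1,2,4,5}  [seen]
{2,3,4} --a--> {1,2,4,5}  [seen]
{2,3,4} --b--> {0,1,2,4,5}  [seen]
{2,3,4} --c--> {1,2,4,5}  [seen]
Reachable DFA states: {0}, {0,1,2,4,5}, {4}, {0,1,4,5}, {0,1,2,3,4,5}, {2}, {2,4}, {1,2,4,5}, {0,2,4}, {2,3,4}.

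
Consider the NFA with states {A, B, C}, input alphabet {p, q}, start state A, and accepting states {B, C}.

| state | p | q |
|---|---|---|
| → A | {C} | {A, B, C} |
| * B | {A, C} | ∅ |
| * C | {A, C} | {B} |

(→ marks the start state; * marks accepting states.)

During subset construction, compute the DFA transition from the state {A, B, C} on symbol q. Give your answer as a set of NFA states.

δ(A,q) = {A, B, C}; δ(B,q) = ∅; δ(C,q) = {B}.
Union: {A, B, C}.

{A, B, C}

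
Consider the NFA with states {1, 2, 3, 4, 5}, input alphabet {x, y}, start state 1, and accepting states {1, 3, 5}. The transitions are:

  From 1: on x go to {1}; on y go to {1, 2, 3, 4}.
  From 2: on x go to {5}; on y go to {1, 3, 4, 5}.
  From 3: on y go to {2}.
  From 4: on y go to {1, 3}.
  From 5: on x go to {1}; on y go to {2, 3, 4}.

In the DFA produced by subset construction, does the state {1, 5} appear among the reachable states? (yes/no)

yes

Start state of the DFA: {1}.
{1} --x--> {1}  [seen]
{1} --y--> {1, 2, 3, 4}  [new]
{1, 2, 3, 4} --x--> {1, 5}  [new]
{1, 2, 3, 4} --y--> {1, 2, 3, 4, 5}  [new]
{1, 5} --x--> {1}  [seen]
{1, 5} --y--> {1, 2, 3, 4}  [seen]
{1, 2, 3, 4, 5} --x--> {1, 5}  [seen]
{1, 2, 3, 4, 5} --y--> {1, 2, 3, 4, 5}  [seen]
Reachable DFA states: {1}, {1, 2, 3, 4}, {1, 5}, {1, 2, 3, 4, 5}.
{1, 5} is among them.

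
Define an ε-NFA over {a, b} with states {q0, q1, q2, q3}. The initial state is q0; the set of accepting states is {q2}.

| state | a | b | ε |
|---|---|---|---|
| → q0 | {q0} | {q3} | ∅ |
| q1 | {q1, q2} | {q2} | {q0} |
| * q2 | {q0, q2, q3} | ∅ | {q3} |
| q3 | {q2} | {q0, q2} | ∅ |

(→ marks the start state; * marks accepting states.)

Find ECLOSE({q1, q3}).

Begin with {q1, q3}.
q1 →ε {q0}; add q0.
ε-closure = {q0, q1, q3}.

{q0, q1, q3}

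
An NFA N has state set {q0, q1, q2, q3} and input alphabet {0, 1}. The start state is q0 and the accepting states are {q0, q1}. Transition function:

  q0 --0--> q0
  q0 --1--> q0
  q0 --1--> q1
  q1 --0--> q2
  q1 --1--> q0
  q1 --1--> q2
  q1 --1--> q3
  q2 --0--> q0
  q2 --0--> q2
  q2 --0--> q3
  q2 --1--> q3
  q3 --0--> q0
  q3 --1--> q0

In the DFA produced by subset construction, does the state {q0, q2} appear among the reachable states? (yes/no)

yes

Start state of the DFA: {q0}.
{q0} --0--> {q0}  [seen]
{q0} --1--> {q0, q1}  [new]
{q0, q1} --0--> {q0, q2}  [new]
{q0, q1} --1--> {q0, q1, q2, q3}  [new]
{q0, q2} --0--> {q0, q2, q3}  [new]
{q0, q2} --1--> {q0, q1, q3}  [new]
{q0, q1, q2, q3} --0--> {q0, q2, q3}  [seen]
{q0, q1, q2, q3} --1--> {q0, q1, q2, q3}  [seen]
{q0, q2, q3} --0--> {q0, q2, q3}  [seen]
{q0, q2, q3} --1--> {q0, q1, q3}  [seen]
{q0, q1, q3} --0--> {q0, q2}  [seen]
{q0, q1, q3} --1--> {q0, q1, q2, q3}  [seen]
Reachable DFA states: {q0}, {q0, q1}, {q0, q2}, {q0, q1, q2, q3}, {q0, q2, q3}, {q0, q1, q3}.
{q0, q2} is among them.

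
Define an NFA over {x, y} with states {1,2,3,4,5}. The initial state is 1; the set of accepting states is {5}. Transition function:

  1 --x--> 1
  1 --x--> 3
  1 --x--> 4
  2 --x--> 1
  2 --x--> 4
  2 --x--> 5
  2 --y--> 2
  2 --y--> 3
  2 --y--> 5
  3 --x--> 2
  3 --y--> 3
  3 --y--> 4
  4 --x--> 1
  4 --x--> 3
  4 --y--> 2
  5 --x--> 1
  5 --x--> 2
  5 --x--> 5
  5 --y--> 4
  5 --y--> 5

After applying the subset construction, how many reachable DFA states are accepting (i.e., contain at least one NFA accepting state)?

Start state of the DFA: {1}.
{1} --x--> {1,3,4}  [new]
{1} --y--> ∅  [new]
{1,3,4} --x--> {1,2,3,4}  [new]
{1,3,4} --y--> {2,3,4}  [new]
∅ --x--> ∅  [seen]
∅ --y--> ∅  [seen]
{1,2,3,4} --x--> {1,2,3,4,5}  [new]
{1,2,3,4} --y--> {2,3,4,5}  [new]
{2,3,4} --x--> {1,2,3,4,5}  [seen]
{2,3,4} --y--> {2,3,4,5}  [seen]
{1,2,3,4,5} --x--> {1,2,3,4,5}  [seen]
{1,2,3,4,5} --y--> {2,3,4,5}  [seen]
{2,3,4,5} --x--> {1,2,3,4,5}  [seen]
{2,3,4,5} --y--> {2,3,4,5}  [seen]
Reachable DFA states: {1}, {1,3,4}, ∅, {1,2,3,4}, {2,3,4}, {1,2,3,4,5}, {2,3,4,5}.
Accepting DFA states (contain an NFA accepting state): {1,2,3,4,5}, {2,3,4,5}.

2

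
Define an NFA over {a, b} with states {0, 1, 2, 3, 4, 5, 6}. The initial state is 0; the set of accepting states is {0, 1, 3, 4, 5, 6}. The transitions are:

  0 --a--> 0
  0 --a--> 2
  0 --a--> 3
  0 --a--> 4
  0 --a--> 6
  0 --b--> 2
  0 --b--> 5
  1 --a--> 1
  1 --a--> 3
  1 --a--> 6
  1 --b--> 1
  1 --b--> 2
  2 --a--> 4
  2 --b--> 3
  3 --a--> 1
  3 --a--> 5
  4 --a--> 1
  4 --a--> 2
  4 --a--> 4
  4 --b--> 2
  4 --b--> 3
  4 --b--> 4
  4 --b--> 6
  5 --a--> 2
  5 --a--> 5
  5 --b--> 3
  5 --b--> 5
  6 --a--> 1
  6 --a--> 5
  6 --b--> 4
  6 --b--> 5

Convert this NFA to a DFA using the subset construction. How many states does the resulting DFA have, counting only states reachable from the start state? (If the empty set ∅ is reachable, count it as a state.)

Start state of the DFA: {0}.
{0} --a--> {0, 2, 3, 4, 6}  [new]
{0} --b--> {2, 5}  [new]
{0, 2, 3, 4, 6} --a--> {0, 1, 2, 3, 4, 5, 6}  [new]
{0, 2, 3, 4, 6} --b--> {2, 3, 4, 5, 6}  [new]
{2, 5} --a--> {2, 4, 5}  [new]
{2, 5} --b--> {3, 5}  [new]
{0, 1, 2, 3, 4, 5, 6} --a--> {0, 1, 2, 3, 4, 5, 6}  [seen]
{0, 1, 2, 3, 4, 5, 6} --b--> {1, 2, 3, 4, 5, 6}  [new]
{2, 3, 4, 5, 6} --a--> {1, 2, 4, 5}  [new]
{2, 3, 4, 5, 6} --b--> {2, 3, 4, 5, 6}  [seen]
{2, 4, 5} --a--> {1, 2, 4, 5}  [seen]
{2, 4, 5} --b--> {2, 3, 4, 5, 6}  [seen]
{3, 5} --a--> {1, 2, 5}  [new]
{3, 5} --b--> {3, 5}  [seen]
{1, 2, 3, 4, 5, 6} --a--> {1, 2, 3, 4, 5, 6}  [seen]
{1, 2, 3, 4, 5, 6} --b--> {1, 2, 3, 4, 5, 6}  [seen]
{1, 2, 4, 5} --a--> {1, 2, 3, 4, 5, 6}  [seen]
{1, 2, 4, 5} --b--> {1, 2, 3, 4, 5, 6}  [seen]
{1, 2, 5} --a--> {1, 2, 3, 4, 5, 6}  [seen]
{1, 2, 5} --b--> {1, 2, 3, 5}  [new]
{1, 2, 3, 5} --a--> {1, 2, 3, 4, 5, 6}  [seen]
{1, 2, 3, 5} --b--> {1, 2, 3, 5}  [seen]
Reachable DFA states: {0}, {0, 2, 3, 4, 6}, {2, 5}, {0, 1, 2, 3, 4, 5, 6}, {2, 3, 4, 5, 6}, {2, 4, 5}, {3, 5}, {1, 2, 3, 4, 5, 6}, {1, 2, 4, 5}, {1, 2, 5}, {1, 2, 3, 5}.

11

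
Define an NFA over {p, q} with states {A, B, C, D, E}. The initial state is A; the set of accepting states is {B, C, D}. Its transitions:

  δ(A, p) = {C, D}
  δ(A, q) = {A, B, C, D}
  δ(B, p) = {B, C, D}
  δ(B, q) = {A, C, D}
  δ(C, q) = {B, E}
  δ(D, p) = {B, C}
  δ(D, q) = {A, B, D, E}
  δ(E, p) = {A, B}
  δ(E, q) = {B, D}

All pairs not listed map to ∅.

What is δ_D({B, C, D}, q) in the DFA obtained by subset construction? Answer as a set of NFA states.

{A, B, C, D, E}

δ(B,q) = {A, C, D}; δ(C,q) = {B, E}; δ(D,q) = {A, B, D, E}.
Union: {A, B, C, D, E}.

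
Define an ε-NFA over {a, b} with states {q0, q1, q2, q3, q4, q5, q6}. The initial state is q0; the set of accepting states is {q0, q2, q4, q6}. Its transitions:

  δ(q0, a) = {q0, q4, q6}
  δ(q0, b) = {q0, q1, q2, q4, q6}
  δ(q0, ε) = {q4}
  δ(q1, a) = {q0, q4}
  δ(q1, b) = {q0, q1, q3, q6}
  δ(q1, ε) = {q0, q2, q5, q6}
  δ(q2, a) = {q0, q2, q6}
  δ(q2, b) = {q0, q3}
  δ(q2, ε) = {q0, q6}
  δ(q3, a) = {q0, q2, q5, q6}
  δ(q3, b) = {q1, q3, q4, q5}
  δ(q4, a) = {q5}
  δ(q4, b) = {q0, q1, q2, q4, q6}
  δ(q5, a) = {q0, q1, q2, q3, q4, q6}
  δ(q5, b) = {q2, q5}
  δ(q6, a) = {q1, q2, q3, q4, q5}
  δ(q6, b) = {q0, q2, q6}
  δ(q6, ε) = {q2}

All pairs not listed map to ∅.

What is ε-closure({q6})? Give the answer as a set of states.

Begin with {q6}.
q6 →ε {q2}; add q2.
q2 →ε {q0, q6}; add q0.
q0 →ε {q4}; add q4.
ε-closure = {q0, q2, q4, q6}.

{q0, q2, q4, q6}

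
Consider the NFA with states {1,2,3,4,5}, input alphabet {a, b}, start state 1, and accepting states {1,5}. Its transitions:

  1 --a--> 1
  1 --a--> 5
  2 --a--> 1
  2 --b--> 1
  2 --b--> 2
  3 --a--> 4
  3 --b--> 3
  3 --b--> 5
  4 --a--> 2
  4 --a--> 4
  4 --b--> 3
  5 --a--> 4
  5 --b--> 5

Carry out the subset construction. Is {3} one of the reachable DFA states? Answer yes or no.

Start state of the DFA: {1}.
{1} --a--> {1,5}  [new]
{1} --b--> ∅  [new]
{1,5} --a--> {1,4,5}  [new]
{1,5} --b--> {5}  [new]
∅ --a--> ∅  [seen]
∅ --b--> ∅  [seen]
{1,4,5} --a--> {1,2,4,5}  [new]
{1,4,5} --b--> {3,5}  [new]
{5} --a--> {4}  [new]
{5} --b--> {5}  [seen]
{1,2,4,5} --a--> {1,2,4,5}  [seen]
{1,2,4,5} --b--> {1,2,3,5}  [new]
{3,5} --a--> {4}  [seen]
{3,5} --b--> {3,5}  [seen]
{4} --a--> {2,4}  [new]
{4} --b--> {3}  [new]
{1,2,3,5} --a--> {1,4,5}  [seen]
{1,2,3,5} --b--> {1,2,3,5}  [seen]
{2,4} --a--> {1,2,4}  [new]
{2,4} --b--> {1,2,3}  [new]
{3} --a--> {4}  [seen]
{3} --b--> {3,5}  [seen]
{1,2,4} --a--> {1,2,4,5}  [seen]
{1,2,4} --b--> {1,2,3}  [seen]
{1,2,3} --a--> {1,4,5}  [seen]
{1,2,3} --b--> {1,2,3,5}  [seen]
Reachable DFA states: {1}, {1,5}, ∅, {1,4,5}, {5}, {1,2,4,5}, {3,5}, {4}, {1,2,3,5}, {2,4}, {3}, {1,2,4}, {1,2,3}.
{3} is among them.

yes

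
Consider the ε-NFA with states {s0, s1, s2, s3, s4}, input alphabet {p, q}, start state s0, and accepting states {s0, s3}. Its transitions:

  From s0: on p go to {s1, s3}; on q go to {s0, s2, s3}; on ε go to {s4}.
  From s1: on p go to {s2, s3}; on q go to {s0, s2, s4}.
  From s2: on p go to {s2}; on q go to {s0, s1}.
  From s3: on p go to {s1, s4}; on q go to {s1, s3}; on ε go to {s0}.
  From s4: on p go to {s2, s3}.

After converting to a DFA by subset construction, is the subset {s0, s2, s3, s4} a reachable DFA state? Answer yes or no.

Start state of the DFA: {s0, s4} (ε-closure of the NFA start).
{s0, s4} --p--> {s0, s1, s2, s3, s4}  [new]
{s0, s4} --q--> {s0, s2, s3, s4}  [new]
{s0, s1, s2, s3, s4} --p--> {s0, s1, s2, s3, s4}  [seen]
{s0, s1, s2, s3, s4} --q--> {s0, s1, s2, s3, s4}  [seen]
{s0, s2, s3, s4} --p--> {s0, s1, s2, s3, s4}  [seen]
{s0, s2, s3, s4} --q--> {s0, s1, s2, s3, s4}  [seen]
Reachable DFA states: {s0, s4}, {s0, s1, s2, s3, s4}, {s0, s2, s3, s4}.
{s0, s2, s3, s4} is among them.

yes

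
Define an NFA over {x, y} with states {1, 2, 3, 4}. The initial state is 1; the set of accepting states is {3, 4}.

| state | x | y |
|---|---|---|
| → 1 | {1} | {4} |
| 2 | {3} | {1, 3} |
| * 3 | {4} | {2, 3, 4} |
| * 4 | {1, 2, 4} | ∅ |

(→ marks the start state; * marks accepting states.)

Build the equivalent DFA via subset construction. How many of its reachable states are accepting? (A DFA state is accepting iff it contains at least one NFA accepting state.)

5

Start state of the DFA: {1}.
{1} --x--> {1}  [seen]
{1} --y--> {4}  [new]
{4} --x--> {1, 2, 4}  [new]
{4} --y--> ∅  [new]
{1, 2, 4} --x--> {1, 2, 3, 4}  [new]
{1, 2, 4} --y--> {1, 3, 4}  [new]
∅ --x--> ∅  [seen]
∅ --y--> ∅  [seen]
{1, 2, 3, 4} --x--> {1, 2, 3, 4}  [seen]
{1, 2, 3, 4} --y--> {1, 2, 3, 4}  [seen]
{1, 3, 4} --x--> {1, 2, 4}  [seen]
{1, 3, 4} --y--> {2, 3, 4}  [new]
{2, 3, 4} --x--> {1, 2, 3, 4}  [seen]
{2, 3, 4} --y--> {1, 2, 3, 4}  [seen]
Reachable DFA states: {1}, {4}, {1, 2, 4}, ∅, {1, 2, 3, 4}, {1, 3, 4}, {2, 3, 4}.
Accepting DFA states (contain an NFA accepting state): {4}, {1, 2, 4}, {1, 2, 3, 4}, {1, 3, 4}, {2, 3, 4}.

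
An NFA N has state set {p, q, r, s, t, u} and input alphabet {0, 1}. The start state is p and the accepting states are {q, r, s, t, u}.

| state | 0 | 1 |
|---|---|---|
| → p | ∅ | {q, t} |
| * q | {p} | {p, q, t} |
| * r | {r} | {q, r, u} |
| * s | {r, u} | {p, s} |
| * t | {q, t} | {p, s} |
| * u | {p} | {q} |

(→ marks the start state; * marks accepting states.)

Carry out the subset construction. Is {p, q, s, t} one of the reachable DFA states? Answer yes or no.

yes

Start state of the DFA: {p}.
{p} --0--> ∅  [new]
{p} --1--> {q, t}  [new]
∅ --0--> ∅  [seen]
∅ --1--> ∅  [seen]
{q, t} --0--> {p, q, t}  [new]
{q, t} --1--> {p, q, s, t}  [new]
{p, q, t} --0--> {p, q, t}  [seen]
{p, q, t} --1--> {p, q, s, t}  [seen]
{p, q, s, t} --0--> {p, q, r, t, u}  [new]
{p, q, s, t} --1--> {p, q, s, t}  [seen]
{p, q, r, t, u} --0--> {p, q, r, t}  [new]
{p, q, r, t, u} --1--> {p, q, r, s, t, u}  [new]
{p, q, r, t} --0--> {p, q, r, t}  [seen]
{p, q, r, t} --1--> {p, q, r, s, t, u}  [seen]
{p, q, r, s, t, u} --0--> {p, q, r, t, u}  [seen]
{p, q, r, s, t, u} --1--> {p, q, r, s, t, u}  [seen]
Reachable DFA states: {p}, ∅, {q, t}, {p, q, t}, {p, q, s, t}, {p, q, r, t, u}, {p, q, r, t}, {p, q, r, s, t, u}.
{p, q, s, t} is among them.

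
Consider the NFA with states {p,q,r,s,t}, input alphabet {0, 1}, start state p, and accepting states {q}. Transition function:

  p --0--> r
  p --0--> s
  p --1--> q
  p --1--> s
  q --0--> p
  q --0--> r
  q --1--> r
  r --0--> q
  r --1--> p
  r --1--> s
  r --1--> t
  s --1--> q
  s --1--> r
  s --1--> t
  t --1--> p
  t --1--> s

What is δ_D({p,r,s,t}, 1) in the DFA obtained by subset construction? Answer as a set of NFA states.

{p,q,r,s,t}

δ(p,1) = {q,s}; δ(r,1) = {p,s,t}; δ(s,1) = {q,r,t}; δ(t,1) = {p,s}.
Union: {p,q,r,s,t}.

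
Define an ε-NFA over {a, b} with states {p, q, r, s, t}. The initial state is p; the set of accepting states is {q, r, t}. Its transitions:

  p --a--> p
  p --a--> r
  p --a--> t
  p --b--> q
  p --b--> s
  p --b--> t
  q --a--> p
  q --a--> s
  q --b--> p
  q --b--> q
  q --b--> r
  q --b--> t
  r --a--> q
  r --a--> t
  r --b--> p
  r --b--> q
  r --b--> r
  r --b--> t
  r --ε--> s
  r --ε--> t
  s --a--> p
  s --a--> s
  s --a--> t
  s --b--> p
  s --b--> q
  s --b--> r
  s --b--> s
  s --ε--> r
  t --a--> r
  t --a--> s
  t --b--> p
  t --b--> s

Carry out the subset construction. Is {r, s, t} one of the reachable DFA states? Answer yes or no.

no

Start state of the DFA: {p} (ε-closure of the NFA start).
{p} --a--> {p, r, s, t}  [new]
{p} --b--> {q, r, s, t}  [new]
{p, r, s, t} --a--> {p, q, r, s, t}  [new]
{p, r, s, t} --b--> {p, q, r, s, t}  [seen]
{q, r, s, t} --a--> {p, q, r, s, t}  [seen]
{q, r, s, t} --b--> {p, q, r, s, t}  [seen]
{p, q, r, s, t} --a--> {p, q, r, s, t}  [seen]
{p, q, r, s, t} --b--> {p, q, r, s, t}  [seen]
Reachable DFA states: {p}, {p, r, s, t}, {q, r, s, t}, {p, q, r, s, t}.
{r, s, t} is not among them.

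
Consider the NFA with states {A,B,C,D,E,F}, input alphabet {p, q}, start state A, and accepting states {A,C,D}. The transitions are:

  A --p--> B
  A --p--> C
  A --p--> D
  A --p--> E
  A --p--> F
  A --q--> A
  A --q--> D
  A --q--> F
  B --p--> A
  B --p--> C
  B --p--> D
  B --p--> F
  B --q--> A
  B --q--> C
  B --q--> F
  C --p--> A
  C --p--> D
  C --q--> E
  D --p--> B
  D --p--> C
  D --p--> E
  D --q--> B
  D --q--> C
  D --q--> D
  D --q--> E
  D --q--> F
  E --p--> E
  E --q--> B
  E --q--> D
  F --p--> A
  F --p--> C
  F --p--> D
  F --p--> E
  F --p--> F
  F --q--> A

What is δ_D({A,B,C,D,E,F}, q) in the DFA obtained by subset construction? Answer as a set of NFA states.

{A,B,C,D,E,F}

δ(A,q) = {A,D,F}; δ(B,q) = {A,C,F}; δ(C,q) = {E}; δ(D,q) = {B,C,D,E,F}; δ(E,q) = {B,D}; δ(F,q) = {A}.
Union: {A,B,C,D,E,F}.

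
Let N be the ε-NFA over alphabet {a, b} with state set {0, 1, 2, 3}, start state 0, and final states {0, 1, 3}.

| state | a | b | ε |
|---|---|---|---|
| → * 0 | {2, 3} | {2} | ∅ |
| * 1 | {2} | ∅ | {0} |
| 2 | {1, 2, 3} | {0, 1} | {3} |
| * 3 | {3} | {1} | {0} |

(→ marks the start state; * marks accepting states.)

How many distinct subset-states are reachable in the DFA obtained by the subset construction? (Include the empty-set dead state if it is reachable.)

Start state of the DFA: {0} (ε-closure of the NFA start).
{0} --a--> {0, 2, 3}  [new]
{0} --b--> {0, 2, 3}  [seen]
{0, 2, 3} --a--> {0, 1, 2, 3}  [new]
{0, 2, 3} --b--> {0, 1, 2, 3}  [seen]
{0, 1, 2, 3} --a--> {0, 1, 2, 3}  [seen]
{0, 1, 2, 3} --b--> {0, 1, 2, 3}  [seen]
Reachable DFA states: {0}, {0, 2, 3}, {0, 1, 2, 3}.

3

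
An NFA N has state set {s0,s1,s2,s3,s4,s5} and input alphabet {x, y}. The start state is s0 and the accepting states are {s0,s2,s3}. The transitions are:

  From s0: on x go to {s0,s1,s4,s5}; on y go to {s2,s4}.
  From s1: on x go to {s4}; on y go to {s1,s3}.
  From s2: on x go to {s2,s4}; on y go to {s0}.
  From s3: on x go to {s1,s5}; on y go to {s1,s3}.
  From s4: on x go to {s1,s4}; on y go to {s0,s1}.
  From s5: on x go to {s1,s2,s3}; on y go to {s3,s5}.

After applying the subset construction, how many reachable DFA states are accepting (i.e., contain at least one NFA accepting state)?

Start state of the DFA: {s0}.
{s0} --x--> {s0,s1,s4,s5}  [new]
{s0} --y--> {s2,s4}  [new]
{s0,s1,s4,s5} --x--> {s0,s1,s2,s3,s4,s5}  [new]
{s0,s1,s4,s5} --y--> {s0,s1,s2,s3,s4,s5}  [seen]
{s2,s4} --x--> {s1,s2,s4}  [new]
{s2,s4} --y--> {s0,s1}  [new]
{s0,s1,s2,s3,s4,s5} --x--> {s0,s1,s2,s3,s4,s5}  [seen]
{s0,s1,s2,s3,s4,s5} --y--> {s0,s1,s2,s3,s4,s5}  [seen]
{s1,s2,s4} --x--> {s1,s2,s4}  [seen]
{s1,s2,s4} --y--> {s0,s1,s3}  [new]
{s0,s1} --x--> {s0,s1,s4,s5}  [seen]
{s0,s1} --y--> {s1,s2,s3,s4}  [new]
{s0,s1,s3} --x--> {s0,s1,s4,s5}  [seen]
{s0,s1,s3} --y--> {s1,s2,s3,s4}  [seen]
{s1,s2,s3,s4} --x--> {s1,s2,s4,s5}  [new]
{s1,s2,s3,s4} --y--> {s0,s1,s3}  [seen]
{s1,s2,s4,s5} --x--> {s1,s2,s3,s4}  [seen]
{s1,s2,s4,s5} --y--> {s0,s1,s3,s5}  [new]
{s0,s1,s3,s5} --x--> {s0,s1,s2,s3,s4,s5}  [seen]
{s0,s1,s3,s5} --y--> {s1,s2,s3,s4,s5}  [new]
{s1,s2,s3,s4,s5} --x--> {s1,s2,s3,s4,s5}  [seen]
{s1,s2,s3,s4,s5} --y--> {s0,s1,s3,s5}  [seen]
Reachable DFA states: {s0}, {s0,s1,s4,s5}, {s2,s4}, {s0,s1,s2,s3,s4,s5}, {s1,s2,s4}, {s0,s1}, {s0,s1,s3}, {s1,s2,s3,s4}, {s1,s2,s4,s5}, {s0,s1,s3,s5}, {s1,s2,s3,s4,s5}.
Accepting DFA states (contain an NFA accepting state): {s0}, {s0,s1,s4,s5}, {s2,s4}, {s0,s1,s2,s3,s4,s5}, {s1,s2,s4}, {s0,s1}, {s0,s1,s3}, {s1,s2,s3,s4}, {s1,s2,s4,s5}, {s0,s1,s3,s5}, {s1,s2,s3,s4,s5}.

11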